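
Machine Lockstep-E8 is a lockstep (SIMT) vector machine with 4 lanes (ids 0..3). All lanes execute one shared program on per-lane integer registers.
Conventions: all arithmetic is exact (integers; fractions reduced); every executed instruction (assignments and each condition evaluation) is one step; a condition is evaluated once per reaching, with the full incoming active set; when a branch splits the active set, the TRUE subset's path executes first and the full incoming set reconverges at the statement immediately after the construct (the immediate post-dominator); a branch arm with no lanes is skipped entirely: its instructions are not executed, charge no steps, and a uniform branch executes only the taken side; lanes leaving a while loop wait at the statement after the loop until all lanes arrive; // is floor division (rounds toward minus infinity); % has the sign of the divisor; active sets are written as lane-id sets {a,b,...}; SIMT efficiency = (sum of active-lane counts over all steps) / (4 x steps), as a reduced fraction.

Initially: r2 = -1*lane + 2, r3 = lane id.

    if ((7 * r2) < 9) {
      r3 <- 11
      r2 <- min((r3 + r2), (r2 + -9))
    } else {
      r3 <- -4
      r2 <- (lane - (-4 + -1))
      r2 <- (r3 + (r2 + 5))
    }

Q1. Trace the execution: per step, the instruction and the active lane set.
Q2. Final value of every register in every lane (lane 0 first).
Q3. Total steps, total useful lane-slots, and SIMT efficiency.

step 0: eval ((7 * r2) < 9)          {0,1,2,3}
step 1: r3 <- 11                     {1,2,3}
step 2: r2 <- min((r3 + r2), (r2 + -9)) {1,2,3}
step 3: r3 <- -4                     {0}
step 4: r2 <- (lane - (-4 + -1))     {0}
step 5: r2 <- (r3 + (r2 + 5))        {0}

Answer: 6 steps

r2: 6,-8,-9,-10
r3: -4,11,11,11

steps = 6; useful = 13; efficiency = 13/24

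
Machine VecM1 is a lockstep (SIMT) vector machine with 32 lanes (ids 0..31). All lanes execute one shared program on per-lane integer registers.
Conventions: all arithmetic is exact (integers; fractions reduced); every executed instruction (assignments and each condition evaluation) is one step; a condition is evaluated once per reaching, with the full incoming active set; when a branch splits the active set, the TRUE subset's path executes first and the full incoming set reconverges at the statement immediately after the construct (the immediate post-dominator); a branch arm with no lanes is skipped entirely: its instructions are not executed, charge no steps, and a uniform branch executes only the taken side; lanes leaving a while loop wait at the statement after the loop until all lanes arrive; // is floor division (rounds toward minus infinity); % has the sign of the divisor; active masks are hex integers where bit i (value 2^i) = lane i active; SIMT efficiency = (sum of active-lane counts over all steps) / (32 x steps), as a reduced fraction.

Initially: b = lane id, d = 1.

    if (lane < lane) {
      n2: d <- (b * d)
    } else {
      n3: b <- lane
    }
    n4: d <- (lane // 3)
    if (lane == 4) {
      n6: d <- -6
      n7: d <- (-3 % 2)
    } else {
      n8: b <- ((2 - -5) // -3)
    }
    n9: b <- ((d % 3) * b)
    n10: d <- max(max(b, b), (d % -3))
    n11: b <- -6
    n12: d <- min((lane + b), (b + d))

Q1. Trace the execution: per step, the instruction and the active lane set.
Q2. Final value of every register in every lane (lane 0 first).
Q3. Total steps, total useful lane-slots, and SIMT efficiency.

step 0: eval (lane < lane)           0xffffffff
step 1: b <- lane                    0xffffffff
step 2: d <- (lane // 3)             0xffffffff
step 3: eval (lane == 4)             0xffffffff
step 4: d <- -6                      0x00000010
step 5: d <- (-3 % 2)                0x00000010
step 6: b <- ((2 - -5) // -3)        0xffffffef
step 7: b <- ((d % 3) * b)           0xffffffff
step 8: d <- max(max(b, b), (d % -3)) 0xffffffff
step 9: b <- -6                      0xffffffff
step 10: d <- min((lane + b), (b + d)) 0xffffffff

Answer: 11 steps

b: -6,-6,-6,-6,-6,-6,-6,-6,-6,-6,-6,-6,-6,-6,-6,-6,-6,-6,-6,-6,-6,-6,-6,-6,-6,-6,-6,-6,-6,-6,-6,-6
d: -6,-6,-6,-8,-2,-8,-7,-7,-7,-6,-6,-6,-8,-8,-8,-7,-7,-7,-6,-6,-6,-8,-8,-8,-7,-7,-7,-6,-6,-6,-8,-8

steps = 11; useful = 289; efficiency = 289/352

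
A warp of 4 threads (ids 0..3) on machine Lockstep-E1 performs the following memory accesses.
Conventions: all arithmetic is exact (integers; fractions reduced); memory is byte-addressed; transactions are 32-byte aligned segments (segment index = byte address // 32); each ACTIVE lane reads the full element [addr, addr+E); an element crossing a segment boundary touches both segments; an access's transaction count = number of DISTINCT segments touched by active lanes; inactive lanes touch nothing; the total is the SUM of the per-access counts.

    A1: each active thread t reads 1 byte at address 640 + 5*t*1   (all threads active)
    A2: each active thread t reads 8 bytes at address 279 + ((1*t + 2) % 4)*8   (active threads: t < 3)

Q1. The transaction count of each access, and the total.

A1: 1 transaction
A2: 2 transactions

Answer: 1,2; total 3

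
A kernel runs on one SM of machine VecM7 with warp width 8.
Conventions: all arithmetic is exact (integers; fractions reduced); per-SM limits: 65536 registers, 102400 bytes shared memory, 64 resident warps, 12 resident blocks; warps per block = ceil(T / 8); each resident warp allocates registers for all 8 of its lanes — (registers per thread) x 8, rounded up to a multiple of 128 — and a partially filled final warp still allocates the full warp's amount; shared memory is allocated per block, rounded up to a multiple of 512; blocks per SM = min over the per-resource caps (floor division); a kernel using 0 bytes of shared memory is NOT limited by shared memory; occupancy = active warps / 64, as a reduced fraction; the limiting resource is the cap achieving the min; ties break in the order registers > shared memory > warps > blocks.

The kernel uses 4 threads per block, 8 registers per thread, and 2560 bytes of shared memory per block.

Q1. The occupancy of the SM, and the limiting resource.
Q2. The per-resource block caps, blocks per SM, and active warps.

Answer: occupancy 3/16, limited by blocks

registers: 512 blocks
shared memory: 40 blocks
warps: 64 blocks
blocks: 12 blocks

Answer: 12 blocks, 12 active warps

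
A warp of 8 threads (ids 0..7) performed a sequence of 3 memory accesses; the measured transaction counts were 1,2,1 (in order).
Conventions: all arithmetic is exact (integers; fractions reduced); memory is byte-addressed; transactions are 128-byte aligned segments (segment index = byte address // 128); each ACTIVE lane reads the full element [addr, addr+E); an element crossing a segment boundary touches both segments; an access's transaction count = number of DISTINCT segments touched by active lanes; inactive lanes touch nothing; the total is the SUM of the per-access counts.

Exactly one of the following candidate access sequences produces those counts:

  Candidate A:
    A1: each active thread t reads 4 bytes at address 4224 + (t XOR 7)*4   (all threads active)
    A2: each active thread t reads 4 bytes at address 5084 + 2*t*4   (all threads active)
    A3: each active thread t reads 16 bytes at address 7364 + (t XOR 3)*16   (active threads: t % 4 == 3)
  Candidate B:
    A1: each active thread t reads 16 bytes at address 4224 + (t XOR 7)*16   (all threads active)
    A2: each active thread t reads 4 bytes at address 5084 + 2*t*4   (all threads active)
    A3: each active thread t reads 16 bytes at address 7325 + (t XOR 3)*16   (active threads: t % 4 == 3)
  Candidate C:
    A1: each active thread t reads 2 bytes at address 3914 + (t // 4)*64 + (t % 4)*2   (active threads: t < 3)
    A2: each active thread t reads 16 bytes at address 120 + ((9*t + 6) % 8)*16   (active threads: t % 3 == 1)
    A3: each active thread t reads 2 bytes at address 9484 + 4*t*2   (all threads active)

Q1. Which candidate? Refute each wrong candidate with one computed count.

A: A3 gives 2 transactions, not 1
C: A2 gives 1 transaction, not 2
B: all counts match (1,2,1)

Answer: B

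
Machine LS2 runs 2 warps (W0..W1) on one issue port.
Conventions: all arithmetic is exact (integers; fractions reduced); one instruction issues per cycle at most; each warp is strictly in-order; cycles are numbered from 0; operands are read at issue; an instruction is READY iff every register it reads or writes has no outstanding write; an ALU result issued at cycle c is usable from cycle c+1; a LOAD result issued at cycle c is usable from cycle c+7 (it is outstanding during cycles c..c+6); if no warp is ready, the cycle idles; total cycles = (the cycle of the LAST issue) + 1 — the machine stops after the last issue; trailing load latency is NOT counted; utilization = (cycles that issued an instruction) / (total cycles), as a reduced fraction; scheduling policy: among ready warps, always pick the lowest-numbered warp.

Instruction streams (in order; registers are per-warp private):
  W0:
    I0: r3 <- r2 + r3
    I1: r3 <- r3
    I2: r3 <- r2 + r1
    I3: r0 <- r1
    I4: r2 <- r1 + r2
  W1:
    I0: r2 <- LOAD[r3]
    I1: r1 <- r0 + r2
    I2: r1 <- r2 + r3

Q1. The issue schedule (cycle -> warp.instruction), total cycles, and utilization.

cycle 0: W0.I0
cycle 1: W0.I1
cycle 2: W0.I2
cycle 3: W0.I3
cycle 4: W0.I4
cycle 5: W1.I0
cycle 6: idle
cycle 7: idle
cycle 8: idle
cycle 9: idle
cycle 10: idle
cycle 11: idle
cycle 12: W1.I1
cycle 13: W1.I2

Answer: 14 cycles, utilization 4/7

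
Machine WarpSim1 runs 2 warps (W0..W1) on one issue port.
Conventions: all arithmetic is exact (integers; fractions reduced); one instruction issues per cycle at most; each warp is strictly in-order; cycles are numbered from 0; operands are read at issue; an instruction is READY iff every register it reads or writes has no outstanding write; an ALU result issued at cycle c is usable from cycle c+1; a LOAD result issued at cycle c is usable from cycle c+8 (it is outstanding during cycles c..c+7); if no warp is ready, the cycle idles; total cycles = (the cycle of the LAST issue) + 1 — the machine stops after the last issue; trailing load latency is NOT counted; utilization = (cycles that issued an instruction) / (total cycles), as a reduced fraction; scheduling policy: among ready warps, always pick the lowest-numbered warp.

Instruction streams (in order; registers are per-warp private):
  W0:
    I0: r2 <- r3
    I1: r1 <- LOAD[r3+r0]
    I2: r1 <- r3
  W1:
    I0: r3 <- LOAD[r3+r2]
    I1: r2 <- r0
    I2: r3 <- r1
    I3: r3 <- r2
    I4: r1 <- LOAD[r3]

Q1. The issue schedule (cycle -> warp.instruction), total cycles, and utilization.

cycle 0: W0.I0
cycle 1: W0.I1
cycle 2: W1.I0
cycle 3: W1.I1
cycle 4: idle
cycle 5: idle
cycle 6: idle
cycle 7: idle
cycle 8: idle
cycle 9: W0.I2
cycle 10: W1.I2
cycle 11: W1.I3
cycle 12: W1.I4

Answer: 13 cycles, utilization 8/13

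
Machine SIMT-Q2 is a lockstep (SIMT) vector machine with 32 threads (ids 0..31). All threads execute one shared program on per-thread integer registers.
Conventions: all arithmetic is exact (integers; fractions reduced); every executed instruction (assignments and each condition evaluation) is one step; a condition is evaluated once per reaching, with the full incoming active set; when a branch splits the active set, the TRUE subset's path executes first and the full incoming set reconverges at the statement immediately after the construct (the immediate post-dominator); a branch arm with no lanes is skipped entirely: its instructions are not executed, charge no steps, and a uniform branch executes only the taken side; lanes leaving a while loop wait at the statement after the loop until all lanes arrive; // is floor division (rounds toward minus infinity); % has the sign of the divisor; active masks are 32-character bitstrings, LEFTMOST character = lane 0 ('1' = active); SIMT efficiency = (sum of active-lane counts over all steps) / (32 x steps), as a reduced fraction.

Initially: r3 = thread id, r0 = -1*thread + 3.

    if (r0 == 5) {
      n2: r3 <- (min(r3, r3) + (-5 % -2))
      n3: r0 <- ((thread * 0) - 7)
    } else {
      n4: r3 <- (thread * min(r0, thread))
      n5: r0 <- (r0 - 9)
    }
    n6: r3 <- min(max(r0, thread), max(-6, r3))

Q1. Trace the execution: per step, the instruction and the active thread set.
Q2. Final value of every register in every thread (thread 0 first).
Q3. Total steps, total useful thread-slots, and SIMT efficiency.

step 0: eval (r0 == 5)               11111111111111111111111111111111
step 1: r3 <- (thread * min(r0, thread)) 11111111111111111111111111111111
step 2: r0 <- (r0 - 9)               11111111111111111111111111111111
step 3: r3 <- min(max(r0, thread), max(-6, r3)) 11111111111111111111111111111111

Answer: 4 steps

r3: 0,1,2,0,-4,-6,-6,-6,-6,-6,-6,-6,-6,-6,-6,-6,-6,-6,-6,-6,-6,-6,-6,-6,-6,-6,-6,-6,-6,-6,-6,-6
r0: -6,-7,-8,-9,-10,-11,-12,-13,-14,-15,-16,-17,-18,-19,-20,-21,-22,-23,-24,-25,-26,-27,-28,-29,-30,-31,-32,-33,-34,-35,-36,-37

steps = 4; useful = 128; efficiency = 128/128 = 1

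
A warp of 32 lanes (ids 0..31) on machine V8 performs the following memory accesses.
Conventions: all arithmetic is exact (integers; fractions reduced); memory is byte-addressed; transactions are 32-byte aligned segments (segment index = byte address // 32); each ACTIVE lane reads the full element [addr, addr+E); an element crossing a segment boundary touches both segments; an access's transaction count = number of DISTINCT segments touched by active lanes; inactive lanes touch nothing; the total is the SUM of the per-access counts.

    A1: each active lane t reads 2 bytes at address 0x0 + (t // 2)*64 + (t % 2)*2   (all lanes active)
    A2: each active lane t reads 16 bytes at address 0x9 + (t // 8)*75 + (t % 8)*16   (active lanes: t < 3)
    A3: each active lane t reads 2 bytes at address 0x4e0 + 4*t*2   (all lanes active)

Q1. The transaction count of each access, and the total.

A1: 16 transactions
A2: 2 transactions
A3: 8 transactions

Answer: 16,2,8; total 26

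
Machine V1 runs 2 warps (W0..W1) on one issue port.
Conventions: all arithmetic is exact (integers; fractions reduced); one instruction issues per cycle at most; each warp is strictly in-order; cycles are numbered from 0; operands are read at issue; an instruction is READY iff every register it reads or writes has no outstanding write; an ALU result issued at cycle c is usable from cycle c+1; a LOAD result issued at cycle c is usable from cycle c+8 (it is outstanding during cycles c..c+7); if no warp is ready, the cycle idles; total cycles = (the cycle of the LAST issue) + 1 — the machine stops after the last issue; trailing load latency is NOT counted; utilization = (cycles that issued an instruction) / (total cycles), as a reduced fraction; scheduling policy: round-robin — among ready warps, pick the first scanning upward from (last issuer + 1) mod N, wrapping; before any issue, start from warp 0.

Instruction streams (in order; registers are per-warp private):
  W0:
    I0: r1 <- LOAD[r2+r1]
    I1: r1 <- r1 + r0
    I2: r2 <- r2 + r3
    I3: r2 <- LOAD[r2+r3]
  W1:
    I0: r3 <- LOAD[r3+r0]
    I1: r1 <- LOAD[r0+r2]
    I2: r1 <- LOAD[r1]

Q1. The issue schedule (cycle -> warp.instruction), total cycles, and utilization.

cycle 0: W0.I0
cycle 1: W1.I0
cycle 2: W1.I1
cycle 3: idle
cycle 4: idle
cycle 5: idle
cycle 6: idle
cycle 7: idle
cycle 8: W0.I1
cycle 9: W0.I2
cycle 10: W1.I2
cycle 11: W0.I3

Answer: 12 cycles, utilization 7/12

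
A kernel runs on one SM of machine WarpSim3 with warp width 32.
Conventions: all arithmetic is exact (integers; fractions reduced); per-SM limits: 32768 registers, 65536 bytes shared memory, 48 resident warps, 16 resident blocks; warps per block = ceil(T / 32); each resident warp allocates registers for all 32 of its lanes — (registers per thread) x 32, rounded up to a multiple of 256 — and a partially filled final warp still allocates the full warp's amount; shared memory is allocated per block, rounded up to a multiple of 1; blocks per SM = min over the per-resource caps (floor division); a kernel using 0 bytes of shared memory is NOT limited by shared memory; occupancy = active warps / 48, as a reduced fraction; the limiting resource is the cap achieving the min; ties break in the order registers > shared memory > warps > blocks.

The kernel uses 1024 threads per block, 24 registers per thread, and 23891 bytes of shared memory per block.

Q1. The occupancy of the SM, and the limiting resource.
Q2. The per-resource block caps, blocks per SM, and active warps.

Answer: occupancy 2/3, limited by registers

registers: 1 block
shared memory: 2 blocks
warps: 1 block
blocks: 16 blocks

Answer: 1 block, 32 active warps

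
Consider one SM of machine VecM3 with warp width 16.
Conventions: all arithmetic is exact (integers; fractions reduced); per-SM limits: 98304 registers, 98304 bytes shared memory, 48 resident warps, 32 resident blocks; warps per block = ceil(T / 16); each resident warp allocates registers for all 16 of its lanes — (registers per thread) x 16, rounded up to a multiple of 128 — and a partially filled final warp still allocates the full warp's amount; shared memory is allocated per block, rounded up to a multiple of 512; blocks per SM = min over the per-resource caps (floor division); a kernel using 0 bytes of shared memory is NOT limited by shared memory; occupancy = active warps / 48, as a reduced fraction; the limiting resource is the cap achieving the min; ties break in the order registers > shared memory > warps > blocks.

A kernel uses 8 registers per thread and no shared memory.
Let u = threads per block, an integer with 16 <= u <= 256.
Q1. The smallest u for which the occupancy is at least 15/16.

Answer: u = 17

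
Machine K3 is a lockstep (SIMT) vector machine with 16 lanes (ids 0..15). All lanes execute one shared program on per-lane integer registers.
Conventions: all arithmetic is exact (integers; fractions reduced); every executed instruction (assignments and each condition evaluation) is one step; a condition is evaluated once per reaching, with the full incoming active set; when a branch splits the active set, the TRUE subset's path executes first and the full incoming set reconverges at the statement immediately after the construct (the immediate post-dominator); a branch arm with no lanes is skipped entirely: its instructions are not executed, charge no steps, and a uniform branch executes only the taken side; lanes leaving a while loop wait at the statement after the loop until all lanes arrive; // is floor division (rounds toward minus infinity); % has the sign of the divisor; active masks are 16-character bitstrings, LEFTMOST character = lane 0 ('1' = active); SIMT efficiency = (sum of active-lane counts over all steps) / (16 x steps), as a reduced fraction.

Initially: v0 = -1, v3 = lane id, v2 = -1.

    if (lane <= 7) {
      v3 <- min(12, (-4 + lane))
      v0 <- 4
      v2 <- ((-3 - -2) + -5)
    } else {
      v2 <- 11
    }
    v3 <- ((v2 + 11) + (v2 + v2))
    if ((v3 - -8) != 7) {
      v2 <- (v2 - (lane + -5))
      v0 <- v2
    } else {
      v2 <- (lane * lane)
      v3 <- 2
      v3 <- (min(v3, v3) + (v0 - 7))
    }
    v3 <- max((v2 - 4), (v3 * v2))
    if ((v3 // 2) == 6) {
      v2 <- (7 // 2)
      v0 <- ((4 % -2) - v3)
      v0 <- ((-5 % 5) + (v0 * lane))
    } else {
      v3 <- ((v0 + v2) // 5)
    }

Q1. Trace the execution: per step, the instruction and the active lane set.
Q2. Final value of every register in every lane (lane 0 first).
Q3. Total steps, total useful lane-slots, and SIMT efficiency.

step 0: eval (lane <= 7)             1111111111111111
step 1: v3 <- min(12, (-4 + lane))   1111111100000000
step 2: v0 <- 4                      1111111100000000
step 3: v2 <- ((-3 - -2) + -5)       1111111100000000
step 4: v2 <- 11                     0000000011111111
step 5: v3 <- ((v2 + 11) + (v2 + v2)) 1111111111111111
step 6: eval ((v3 - -8) != 7)        1111111111111111
step 7: v2 <- (v2 - (lane + -5))     1111111111111111
step 8: v0 <- v2                     1111111111111111
step 9: v3 <- max((v2 - 4), (v3 * v2)) 1111111111111111
step 10: eval ((v3 // 2) == 6)        1111111111111111
step 11: v3 <- ((v0 + v2) // 5)       1111111111111111

Answer: 12 steps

v0: -1,-2,-3,-4,-5,-6,-7,-8,8,7,6,5,4,3,2,1
v3: -1,-1,-2,-2,-2,-3,-3,-4,3,2,2,2,1,1,0,0
v2: -1,-2,-3,-4,-5,-6,-7,-8,8,7,6,5,4,3,2,1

steps = 12; useful = 160; efficiency = 160/192 = 5/6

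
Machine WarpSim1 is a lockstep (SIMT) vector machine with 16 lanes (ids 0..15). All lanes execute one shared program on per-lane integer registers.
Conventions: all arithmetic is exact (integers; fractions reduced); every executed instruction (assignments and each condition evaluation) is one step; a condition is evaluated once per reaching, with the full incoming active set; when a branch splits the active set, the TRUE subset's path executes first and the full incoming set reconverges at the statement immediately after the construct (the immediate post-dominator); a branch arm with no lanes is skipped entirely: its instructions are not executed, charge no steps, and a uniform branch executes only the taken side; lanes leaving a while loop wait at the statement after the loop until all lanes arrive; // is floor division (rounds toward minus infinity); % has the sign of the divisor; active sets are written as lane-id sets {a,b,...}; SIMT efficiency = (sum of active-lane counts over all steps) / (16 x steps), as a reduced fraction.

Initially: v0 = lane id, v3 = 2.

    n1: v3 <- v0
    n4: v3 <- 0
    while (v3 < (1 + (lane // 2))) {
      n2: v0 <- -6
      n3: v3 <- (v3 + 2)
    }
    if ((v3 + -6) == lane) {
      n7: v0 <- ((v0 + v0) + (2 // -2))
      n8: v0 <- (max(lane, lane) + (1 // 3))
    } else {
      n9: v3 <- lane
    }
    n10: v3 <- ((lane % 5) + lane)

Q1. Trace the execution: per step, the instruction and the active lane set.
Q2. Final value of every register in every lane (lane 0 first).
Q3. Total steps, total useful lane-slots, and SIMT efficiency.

step 0: v3 <- v0                     {0,1,2,3,4,5,6,7,8,9,10,11,12,13,14,15}
step 1: v3 <- 0                      {0,1,2,3,4,5,6,7,8,9,10,11,12,13,14,15}
step 2: eval (v3 < (1 + (lane // 2))) {0,1,2,3,4,5,6,7,8,9,10,11,12,13,14,15}
step 3: v0 <- -6                     {0,1,2,3,4,5,6,7,8,9,10,11,12,13,14,15}
step 4: v3 <- (v3 + 2)               {0,1,2,3,4,5,6,7,8,9,10,11,12,13,14,15}
step 5: eval (v3 < (1 + (lane // 2))) {0,1,2,3,4,5,6,7,8,9,10,11,12,13,14,15}
step 6: v0 <- -6                     {4,5,6,7,8,9,10,11,12,13,14,15}
step 7: v3 <- (v3 + 2)               {4,5,6,7,8,9,10,11,12,13,14,15}
step 8: eval (v3 < (1 + (lane // 2))) {4,5,6,7,8,9,10,11,12,13,14,15}
step 9: v0 <- -6                     {8,9,10,11,12,13,14,15}
step 10: v3 <- (v3 + 2)               {8,9,10,11,12,13,14,15}
step 11: eval (v3 < (1 + (lane // 2))) {8,9,10,11,12,13,14,15}
step 12: v0 <- -6                     {12,13,14,15}
step 13: v3 <- (v3 + 2)               {12,13,14,15}
step 14: eval (v3 < (1 + (lane // 2))) {12,13,14,15}
step 15: eval ((v3 + -6) == lane)     {0,1,2,3,4,5,6,7,8,9,10,11,12,13,14,15}
step 16: v3 <- lane                   {0,1,2,3,4,5,6,7,8,9,10,11,12,13,14,15}
step 17: v3 <- ((lane % 5) + lane)    {0,1,2,3,4,5,6,7,8,9,10,11,12,13,14,15}

Answer: 18 steps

v0: -6,-6,-6,-6,-6,-6,-6,-6,-6,-6,-6,-6,-6,-6,-6,-6
v3: 0,2,4,6,8,5,7,9,11,13,10,12,14,16,18,15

steps = 18; useful = 216; efficiency = 216/288 = 3/4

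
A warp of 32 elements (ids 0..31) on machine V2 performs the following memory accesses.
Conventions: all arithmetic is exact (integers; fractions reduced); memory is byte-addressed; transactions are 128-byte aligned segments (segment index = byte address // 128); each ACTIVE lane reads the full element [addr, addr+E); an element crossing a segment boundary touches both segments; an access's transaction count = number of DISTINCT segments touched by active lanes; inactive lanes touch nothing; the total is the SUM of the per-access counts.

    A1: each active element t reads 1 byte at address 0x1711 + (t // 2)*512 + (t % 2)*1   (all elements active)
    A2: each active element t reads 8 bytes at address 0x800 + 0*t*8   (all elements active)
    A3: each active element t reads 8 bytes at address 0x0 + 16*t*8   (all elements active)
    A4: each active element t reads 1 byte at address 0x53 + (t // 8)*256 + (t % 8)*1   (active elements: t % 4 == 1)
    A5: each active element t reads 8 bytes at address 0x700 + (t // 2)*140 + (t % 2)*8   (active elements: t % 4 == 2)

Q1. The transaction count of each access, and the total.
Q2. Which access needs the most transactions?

A1: 16 transactions
A2: 1 transaction
A3: 32 transactions
A4: 4 transactions
A5: 8 transactions

Answer: 16,1,32,4,8; total 61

Answer: A3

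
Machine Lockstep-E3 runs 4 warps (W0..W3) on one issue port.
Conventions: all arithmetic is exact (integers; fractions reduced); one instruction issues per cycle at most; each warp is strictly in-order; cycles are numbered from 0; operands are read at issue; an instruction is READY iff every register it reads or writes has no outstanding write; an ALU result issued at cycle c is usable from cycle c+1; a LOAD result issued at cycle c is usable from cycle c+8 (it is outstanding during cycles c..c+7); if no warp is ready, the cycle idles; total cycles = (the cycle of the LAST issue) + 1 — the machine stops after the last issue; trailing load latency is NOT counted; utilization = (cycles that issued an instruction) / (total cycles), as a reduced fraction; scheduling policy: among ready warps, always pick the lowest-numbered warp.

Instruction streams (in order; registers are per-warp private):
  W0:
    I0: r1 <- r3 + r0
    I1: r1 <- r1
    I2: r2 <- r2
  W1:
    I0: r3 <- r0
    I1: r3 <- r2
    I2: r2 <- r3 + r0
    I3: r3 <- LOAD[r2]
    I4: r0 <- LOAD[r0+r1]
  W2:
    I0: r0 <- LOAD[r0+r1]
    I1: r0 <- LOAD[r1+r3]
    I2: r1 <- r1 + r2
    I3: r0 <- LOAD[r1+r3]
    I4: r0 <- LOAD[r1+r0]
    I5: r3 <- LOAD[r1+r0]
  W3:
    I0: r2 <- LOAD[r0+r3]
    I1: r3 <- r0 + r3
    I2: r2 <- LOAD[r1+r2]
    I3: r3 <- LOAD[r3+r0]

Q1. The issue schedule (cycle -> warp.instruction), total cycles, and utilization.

cycle 0: W0.I0
cycle 1: W0.I1
cycle 2: W0.I2
cycle 3: W1.I0
cycle 4: W1.I1
cycle 5: W1.I2
cycle 6: W1.I3
cycle 7: W1.I4
cycle 8: W2.I0
cycle 9: W3.I0
cycle 10: W3.I1
cycle 11: idle
cycle 12: idle
cycle 13: idle
cycle 14: idle
cycle 15: idle
cycle 16: W2.I1
cycle 17: W2.I2
cycle 18: W3.I2
cycle 19: W3.I3
cycle 20: idle
cycle 21: idle
cycle 22: idle
cycle 23: idle
cycle 24: W2.I3
cycle 25: idle
cycle 26: idle
cycle 27: idle
cycle 28: idle
cycle 29: idle
cycle 30: idle
cycle 31: idle
cycle 32: W2.I4
cycle 33: idle
cycle 34: idle
cycle 35: idle
cycle 36: idle
cycle 37: idle
cycle 38: idle
cycle 39: idle
cycle 40: W2.I5

Answer: 41 cycles, utilization 18/41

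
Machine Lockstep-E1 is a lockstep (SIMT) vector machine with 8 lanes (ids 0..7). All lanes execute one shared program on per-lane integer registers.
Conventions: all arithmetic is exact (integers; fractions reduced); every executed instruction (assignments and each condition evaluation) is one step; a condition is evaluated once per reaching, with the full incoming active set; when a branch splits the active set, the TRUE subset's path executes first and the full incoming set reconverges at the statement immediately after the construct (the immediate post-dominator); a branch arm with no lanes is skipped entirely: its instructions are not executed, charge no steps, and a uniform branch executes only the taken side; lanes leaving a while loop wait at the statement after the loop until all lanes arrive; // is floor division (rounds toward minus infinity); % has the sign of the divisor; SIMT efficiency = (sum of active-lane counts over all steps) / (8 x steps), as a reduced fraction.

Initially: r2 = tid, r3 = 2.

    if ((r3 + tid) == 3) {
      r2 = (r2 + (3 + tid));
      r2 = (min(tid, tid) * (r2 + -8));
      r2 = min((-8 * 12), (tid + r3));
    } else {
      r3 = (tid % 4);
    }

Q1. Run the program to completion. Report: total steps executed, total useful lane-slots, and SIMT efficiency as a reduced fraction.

Answer: 5 steps, 18 useful, 9/20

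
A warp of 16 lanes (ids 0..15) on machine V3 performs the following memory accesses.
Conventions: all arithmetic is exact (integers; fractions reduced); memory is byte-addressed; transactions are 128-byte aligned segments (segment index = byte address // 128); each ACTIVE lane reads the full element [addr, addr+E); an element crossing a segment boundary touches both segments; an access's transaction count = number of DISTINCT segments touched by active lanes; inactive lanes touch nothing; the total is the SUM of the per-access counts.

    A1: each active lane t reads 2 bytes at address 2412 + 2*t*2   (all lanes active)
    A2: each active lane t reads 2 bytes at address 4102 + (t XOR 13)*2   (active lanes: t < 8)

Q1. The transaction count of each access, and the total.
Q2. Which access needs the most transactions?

A1: 2 transactions
A2: 1 transaction

Answer: 2,1; total 3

Answer: A1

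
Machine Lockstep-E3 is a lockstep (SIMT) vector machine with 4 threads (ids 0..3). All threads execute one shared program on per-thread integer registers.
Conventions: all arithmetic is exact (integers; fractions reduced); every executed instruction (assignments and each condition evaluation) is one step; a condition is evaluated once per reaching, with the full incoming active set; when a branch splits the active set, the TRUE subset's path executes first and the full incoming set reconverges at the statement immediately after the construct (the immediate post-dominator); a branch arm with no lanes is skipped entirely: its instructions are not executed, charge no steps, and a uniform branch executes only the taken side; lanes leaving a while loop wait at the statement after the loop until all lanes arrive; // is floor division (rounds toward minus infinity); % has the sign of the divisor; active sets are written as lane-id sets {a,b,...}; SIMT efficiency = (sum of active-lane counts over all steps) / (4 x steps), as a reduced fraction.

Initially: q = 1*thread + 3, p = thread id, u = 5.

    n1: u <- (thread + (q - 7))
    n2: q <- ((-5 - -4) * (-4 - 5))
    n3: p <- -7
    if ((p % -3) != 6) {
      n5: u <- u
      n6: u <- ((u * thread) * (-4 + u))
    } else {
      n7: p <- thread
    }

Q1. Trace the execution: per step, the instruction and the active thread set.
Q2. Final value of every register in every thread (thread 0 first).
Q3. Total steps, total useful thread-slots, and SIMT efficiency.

step 0: u <- (thread + (q - 7))      {0,1,2,3}
step 1: q <- ((-5 - -4) * (-4 - 5))  {0,1,2,3}
step 2: p <- -7                      {0,1,2,3}
step 3: eval ((p % -3) != 6)         {0,1,2,3}
step 4: u <- u                       {0,1,2,3}
step 5: u <- ((u * thread) * (-4 + u)) {0,1,2,3}

Answer: 6 steps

q: 9,9,9,9
p: -7,-7,-7,-7
u: 0,12,0,-12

steps = 6; useful = 24; efficiency = 24/24 = 1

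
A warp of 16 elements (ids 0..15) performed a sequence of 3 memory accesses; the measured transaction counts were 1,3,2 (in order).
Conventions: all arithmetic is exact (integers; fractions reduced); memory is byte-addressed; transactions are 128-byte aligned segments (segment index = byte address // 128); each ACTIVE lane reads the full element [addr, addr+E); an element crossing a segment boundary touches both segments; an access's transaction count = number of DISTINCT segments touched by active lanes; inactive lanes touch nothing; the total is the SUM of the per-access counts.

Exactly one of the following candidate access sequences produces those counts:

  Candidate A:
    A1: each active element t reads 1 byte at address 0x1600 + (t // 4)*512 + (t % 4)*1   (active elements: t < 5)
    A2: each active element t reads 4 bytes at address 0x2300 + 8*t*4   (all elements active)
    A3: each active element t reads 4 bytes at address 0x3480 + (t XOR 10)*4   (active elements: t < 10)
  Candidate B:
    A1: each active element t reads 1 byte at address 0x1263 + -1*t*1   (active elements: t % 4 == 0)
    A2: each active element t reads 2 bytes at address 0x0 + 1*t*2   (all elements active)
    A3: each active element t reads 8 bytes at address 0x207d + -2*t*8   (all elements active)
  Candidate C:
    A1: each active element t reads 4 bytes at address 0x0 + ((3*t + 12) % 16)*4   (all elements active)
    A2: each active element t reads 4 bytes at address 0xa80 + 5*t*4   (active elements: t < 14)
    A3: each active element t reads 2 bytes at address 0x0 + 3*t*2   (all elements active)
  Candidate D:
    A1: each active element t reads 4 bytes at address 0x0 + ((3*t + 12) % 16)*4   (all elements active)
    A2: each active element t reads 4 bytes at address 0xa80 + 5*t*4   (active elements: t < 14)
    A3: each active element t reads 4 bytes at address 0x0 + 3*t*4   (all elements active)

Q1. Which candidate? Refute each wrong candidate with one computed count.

A: A1 gives 2 transactions, not 1
B: A2 gives 1 transaction, not 3
C: A3 gives 1 transaction, not 2
D: all counts match (1,3,2)

Answer: D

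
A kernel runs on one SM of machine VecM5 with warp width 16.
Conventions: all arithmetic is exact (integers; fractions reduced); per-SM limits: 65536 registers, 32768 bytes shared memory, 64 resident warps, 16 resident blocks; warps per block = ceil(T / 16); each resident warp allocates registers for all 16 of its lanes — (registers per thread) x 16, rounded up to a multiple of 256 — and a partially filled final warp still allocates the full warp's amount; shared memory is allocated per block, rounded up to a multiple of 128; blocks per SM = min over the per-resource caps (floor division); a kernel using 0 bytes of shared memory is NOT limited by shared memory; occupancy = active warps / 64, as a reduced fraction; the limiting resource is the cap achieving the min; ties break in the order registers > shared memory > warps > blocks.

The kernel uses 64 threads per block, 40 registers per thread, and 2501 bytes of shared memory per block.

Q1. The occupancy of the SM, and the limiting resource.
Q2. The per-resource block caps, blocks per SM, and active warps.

Answer: occupancy 3/4, limited by shared memory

registers: 21 blocks
shared memory: 12 blocks
warps: 16 blocks
blocks: 16 blocks

Answer: 12 blocks, 48 active warps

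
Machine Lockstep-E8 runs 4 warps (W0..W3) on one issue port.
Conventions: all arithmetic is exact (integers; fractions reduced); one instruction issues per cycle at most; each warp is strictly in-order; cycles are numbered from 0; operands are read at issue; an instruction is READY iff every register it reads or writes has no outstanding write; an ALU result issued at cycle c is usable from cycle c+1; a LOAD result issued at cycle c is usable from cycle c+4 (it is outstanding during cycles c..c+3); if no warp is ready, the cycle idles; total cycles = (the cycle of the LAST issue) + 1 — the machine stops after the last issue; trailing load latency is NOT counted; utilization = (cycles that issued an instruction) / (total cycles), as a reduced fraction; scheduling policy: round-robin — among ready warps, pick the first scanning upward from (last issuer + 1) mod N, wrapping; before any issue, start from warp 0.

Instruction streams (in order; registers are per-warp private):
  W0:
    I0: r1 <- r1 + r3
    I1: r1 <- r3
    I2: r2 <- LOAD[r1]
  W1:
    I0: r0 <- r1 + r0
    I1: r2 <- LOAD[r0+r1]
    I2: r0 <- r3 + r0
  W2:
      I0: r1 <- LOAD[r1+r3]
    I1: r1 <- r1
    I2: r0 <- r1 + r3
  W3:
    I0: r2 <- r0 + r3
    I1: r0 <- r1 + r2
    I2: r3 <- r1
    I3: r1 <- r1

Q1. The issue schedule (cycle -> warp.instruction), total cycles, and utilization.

cycle 0: W0.I0
cycle 1: W1.I0
cycle 2: W2.I0
cycle 3: W3.I0
cycle 4: W0.I1
cycle 5: W1.I1
cycle 6: W2.I1
cycle 7: W3.I1
cycle 8: W0.I2
cycle 9: W1.I2
cycle 10: W2.I2
cycle 11: W3.I2
cycle 12: W3.I3

Answer: 13 cycles, utilization 1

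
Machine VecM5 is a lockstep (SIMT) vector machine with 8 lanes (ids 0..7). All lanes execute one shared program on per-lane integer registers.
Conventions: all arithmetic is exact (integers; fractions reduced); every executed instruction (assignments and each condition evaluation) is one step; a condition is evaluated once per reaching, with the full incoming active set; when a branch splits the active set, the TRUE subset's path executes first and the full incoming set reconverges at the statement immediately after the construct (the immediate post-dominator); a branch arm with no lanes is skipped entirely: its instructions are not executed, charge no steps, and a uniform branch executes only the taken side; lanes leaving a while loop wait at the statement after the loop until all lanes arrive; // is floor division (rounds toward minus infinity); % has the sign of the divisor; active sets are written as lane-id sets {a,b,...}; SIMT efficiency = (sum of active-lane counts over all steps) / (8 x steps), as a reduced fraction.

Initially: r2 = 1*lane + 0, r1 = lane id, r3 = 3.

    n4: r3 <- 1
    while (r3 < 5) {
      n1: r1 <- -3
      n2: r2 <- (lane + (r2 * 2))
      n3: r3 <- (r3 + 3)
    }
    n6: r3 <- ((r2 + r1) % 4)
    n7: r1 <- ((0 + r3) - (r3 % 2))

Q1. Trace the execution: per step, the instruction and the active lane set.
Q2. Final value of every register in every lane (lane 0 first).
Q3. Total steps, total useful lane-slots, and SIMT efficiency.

step 0: r3 <- 1                      {0,1,2,3,4,5,6,7}
step 1: eval (r3 < 5)                {0,1,2,3,4,5,6,7}
step 2: r1 <- -3                     {0,1,2,3,4,5,6,7}
step 3: r2 <- (lane + (r2 * 2))      {0,1,2,3,4,5,6,7}
step 4: r3 <- (r3 + 3)               {0,1,2,3,4,5,6,7}
step 5: eval (r3 < 5)                {0,1,2,3,4,5,6,7}
step 6: r1 <- -3                     {0,1,2,3,4,5,6,7}
step 7: r2 <- (lane + (r2 * 2))      {0,1,2,3,4,5,6,7}
step 8: r3 <- (r3 + 3)               {0,1,2,3,4,5,6,7}
step 9: eval (r3 < 5)                {0,1,2,3,4,5,6,7}
step 10: r3 <- ((r2 + r1) % 4)        {0,1,2,3,4,5,6,7}
step 11: r1 <- ((0 + r3) - (r3 % 2))  {0,1,2,3,4,5,6,7}

Answer: 12 steps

r2: 0,7,14,21,28,35,42,49
r1: 0,0,2,2,0,0,2,2
r3: 1,0,3,2,1,0,3,2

steps = 12; useful = 96; efficiency = 96/96 = 1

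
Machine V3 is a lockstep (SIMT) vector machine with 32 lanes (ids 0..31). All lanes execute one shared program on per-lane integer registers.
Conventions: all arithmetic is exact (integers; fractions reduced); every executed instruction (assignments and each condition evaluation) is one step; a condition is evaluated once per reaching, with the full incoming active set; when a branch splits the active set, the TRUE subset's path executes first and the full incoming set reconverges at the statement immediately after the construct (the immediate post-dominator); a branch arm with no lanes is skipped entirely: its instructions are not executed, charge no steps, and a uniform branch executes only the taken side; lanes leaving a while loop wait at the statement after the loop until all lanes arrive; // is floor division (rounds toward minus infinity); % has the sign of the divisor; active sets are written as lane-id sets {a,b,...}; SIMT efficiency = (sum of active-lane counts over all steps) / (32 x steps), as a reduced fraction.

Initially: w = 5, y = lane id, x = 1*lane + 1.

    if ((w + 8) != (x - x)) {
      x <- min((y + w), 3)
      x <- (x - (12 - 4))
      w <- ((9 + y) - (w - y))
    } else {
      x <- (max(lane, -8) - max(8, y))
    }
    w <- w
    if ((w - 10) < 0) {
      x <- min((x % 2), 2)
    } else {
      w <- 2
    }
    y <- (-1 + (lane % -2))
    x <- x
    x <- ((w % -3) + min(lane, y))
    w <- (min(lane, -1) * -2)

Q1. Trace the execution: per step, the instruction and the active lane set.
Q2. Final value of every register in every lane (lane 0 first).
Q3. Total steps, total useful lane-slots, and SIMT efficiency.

step 0: eval ((w + 8) != (x - x))    {0,1,2,3,4,5,6,7,8,9,10,11,12,13,14,15,16,17,18,19,20,21,22,23,24,25,26,27,28,29,30,31}
step 1: x <- min((y + w), 3)         {0,1,2,3,4,5,6,7,8,9,10,11,12,13,14,15,16,17,18,19,20,21,22,23,24,25,26,27,28,29,30,31}
step 2: x <- (x - (12 - 4))          {0,1,2,3,4,5,6,7,8,9,10,11,12,13,14,15,16,17,18,19,20,21,22,23,24,25,26,27,28,29,30,31}
step 3: w <- ((9 + y) - (w - y))     {0,1,2,3,4,5,6,7,8,9,10,11,12,13,14,15,16,17,18,19,20,21,22,23,24,25,26,27,28,29,30,31}
step 4: w <- w                       {0,1,2,3,4,5,6,7,8,9,10,11,12,13,14,15,16,17,18,19,20,21,22,23,24,25,26,27,28,29,30,31}
step 5: eval ((w - 10) < 0)          {0,1,2,3,4,5,6,7,8,9,10,11,12,13,14,15,16,17,18,19,20,21,22,23,24,25,26,27,28,29,30,31}
step 6: x <- min((x % 2), 2)         {0,1,2}
step 7: w <- 2                       {3,4,5,6,7,8,9,10,11,12,13,14,15,16,17,18,19,20,21,22,23,24,25,26,27,28,29,30,31}
step 8: y <- (-1 + (lane % -2))      {0,1,2,3,4,5,6,7,8,9,10,11,12,13,14,15,16,17,18,19,20,21,22,23,24,25,26,27,28,29,30,31}
step 9: x <- x                       {0,1,2,3,4,5,6,7,8,9,10,11,12,13,14,15,16,17,18,19,20,21,22,23,24,25,26,27,28,29,30,31}
step 10: x <- ((w % -3) + min(lane, y)) {0,1,2,3,4,5,6,7,8,9,10,11,12,13,14,15,16,17,18,19,20,21,22,23,24,25,26,27,28,29,30,31}
step 11: w <- (min(lane, -1) * -2)    {0,1,2,3,4,5,6,7,8,9,10,11,12,13,14,15,16,17,18,19,20,21,22,23,24,25,26,27,28,29,30,31}

Answer: 12 steps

w: 2,2,2,2,2,2,2,2,2,2,2,2,2,2,2,2,2,2,2,2,2,2,2,2,2,2,2,2,2,2,2,2
y: -1,-2,-1,-2,-1,-2,-1,-2,-1,-2,-1,-2,-1,-2,-1,-2,-1,-2,-1,-2,-1,-2,-1,-2,-1,-2,-1,-2,-1,-2,-1,-2
x: -3,-2,-2,-3,-2,-3,-2,-3,-2,-3,-2,-3,-2,-3,-2,-3,-2,-3,-2,-3,-2,-3,-2,-3,-2,-3,-2,-3,-2,-3,-2,-3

steps = 12; useful = 352; efficiency = 352/384 = 11/12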